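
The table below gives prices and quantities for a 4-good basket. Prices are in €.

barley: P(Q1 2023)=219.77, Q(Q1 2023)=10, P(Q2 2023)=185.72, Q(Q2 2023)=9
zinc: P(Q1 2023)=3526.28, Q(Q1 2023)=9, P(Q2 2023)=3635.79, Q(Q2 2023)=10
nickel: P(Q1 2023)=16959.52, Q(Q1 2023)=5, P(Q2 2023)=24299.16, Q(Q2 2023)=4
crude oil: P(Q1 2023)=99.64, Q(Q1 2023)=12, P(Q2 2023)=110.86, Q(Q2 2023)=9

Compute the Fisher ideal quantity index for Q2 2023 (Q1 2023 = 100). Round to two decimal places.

Laspeyres component (base-period weights):
ΣP(Q1 2023)Q(Q2 2023) = 219.77×9 + 3526.28×10 + 16959.52×4 + 99.64×9 = 1977.93 + 35262.8 + 67838.08 + 896.76 = 105975.57
ΣP(Q1 2023)Q(Q1 2023) = 219.77×10 + 3526.28×9 + 16959.52×5 + 99.64×12 = 2197.7 + 31736.52 + 84797.6 + 1195.68 = 119927.5
L = 105975.57 / 119927.5 × 100 = 88.3664
Paasche component (current-period weights):
ΣP(Q2 2023)Q(Q2 2023) = 185.72×9 + 3635.79×10 + 24299.16×4 + 110.86×9 = 1671.48 + 36357.9 + 97196.64 + 997.74 = 136223.76
ΣP(Q2 2023)Q(Q1 2023) = 185.72×10 + 3635.79×9 + 24299.16×5 + 110.86×12 = 1857.2 + 32722.11 + 121495.8 + 1330.32 = 157405.43
P = 136223.76 / 157405.43 × 100 = 86.5432
Fisher = √(L × P) = √(88.3664 × 86.5432) = 87.4501

87.45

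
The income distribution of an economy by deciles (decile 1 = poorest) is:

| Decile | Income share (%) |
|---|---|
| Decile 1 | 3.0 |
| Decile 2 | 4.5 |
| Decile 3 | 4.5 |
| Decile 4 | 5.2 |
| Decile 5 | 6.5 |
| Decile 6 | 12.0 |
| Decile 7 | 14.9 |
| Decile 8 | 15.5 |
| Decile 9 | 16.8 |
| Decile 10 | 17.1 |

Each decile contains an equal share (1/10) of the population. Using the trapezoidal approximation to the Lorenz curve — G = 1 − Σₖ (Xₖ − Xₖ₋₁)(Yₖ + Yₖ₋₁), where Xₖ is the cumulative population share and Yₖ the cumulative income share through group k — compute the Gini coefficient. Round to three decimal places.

Cumulative income shares Yₖ: 0.0300, 0.0750, 0.1200, 0.1720, 0.2370, 0.3570, 0.5060, 0.6610, 0.8290, 1.0000
Σ (Xₖ−Xₖ₋₁)(Yₖ+Yₖ₋₁) = (1/10)(0.0300+0.0000) + (1/10)(0.0750+0.0300) + (1/10)(0.1200+0.0750) + (1/10)(0.1720+0.1200) + (1/10)(0.2370+0.1720) + (1/10)(0.3570+0.2370) + (1/10)(0.5060+0.3570) + (1/10)(0.6610+0.5060) + (1/10)(0.8290+0.6610) + (1/10)(1.0000+0.8290)
  = 0.0030 + 0.0105 + 0.0195 + 0.0292 + 0.0409 + 0.0594 + 0.0863 + 0.1167 + 0.1490 + 0.1829 = 0.6974
G = 1 − 0.6974 = 0.3026

0.303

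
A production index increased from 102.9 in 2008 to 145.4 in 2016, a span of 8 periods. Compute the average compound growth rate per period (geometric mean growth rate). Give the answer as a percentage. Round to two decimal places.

Growth factor = (145.4/102.9)^(1/8) = (1.413022)^(1/8) = 1.044164
Growth rate = 1.044164 − 1 = 0.044164 = 4.4164%

4.42%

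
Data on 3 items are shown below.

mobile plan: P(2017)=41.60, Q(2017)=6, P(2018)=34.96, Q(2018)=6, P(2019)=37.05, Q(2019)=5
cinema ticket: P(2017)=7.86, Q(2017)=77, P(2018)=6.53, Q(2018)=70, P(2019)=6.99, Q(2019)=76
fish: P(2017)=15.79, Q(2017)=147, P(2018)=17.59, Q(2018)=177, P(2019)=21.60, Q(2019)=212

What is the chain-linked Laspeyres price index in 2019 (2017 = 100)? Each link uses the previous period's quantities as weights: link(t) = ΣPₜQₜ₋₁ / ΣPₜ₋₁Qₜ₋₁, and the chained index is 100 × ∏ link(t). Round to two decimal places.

124.58

Link 2017→2018:
ΣP(2018)Q(2017) = 34.96×6 + 6.53×77 + 17.59×147 = 209.76 + 502.81 + 2585.73 = 3298.3
ΣP(2017)Q(2017) = 41.60×6 + 7.86×77 + 15.79×147 = 249.6 + 605.22 + 2321.13 = 3175.95
link = 3298.3/3175.95 = 1.038524
Link 2018→2019:
ΣP(2019)Q(2018) = 37.05×6 + 6.99×70 + 21.60×177 = 222.3 + 489.3 + 3823.2 = 4534.8
ΣP(2018)Q(2018) = 34.96×6 + 6.53×70 + 17.59×177 = 209.76 + 457.1 + 3113.43 = 3780.29
link = 4534.8/3780.29 = 1.199591
Chained index = 100 × 1.038524 × 1.199591 = 124.5803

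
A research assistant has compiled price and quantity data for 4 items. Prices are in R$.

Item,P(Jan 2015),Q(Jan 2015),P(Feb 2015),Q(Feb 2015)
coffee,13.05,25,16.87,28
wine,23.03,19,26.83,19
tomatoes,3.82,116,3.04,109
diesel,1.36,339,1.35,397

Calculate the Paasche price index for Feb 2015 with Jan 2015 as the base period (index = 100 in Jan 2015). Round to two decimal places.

105.13

Paasche price index uses current-period quantities as weights.
ΣP(Feb 2015)·Q(Feb 2015) = 16.87×28 + 26.83×19 + 3.04×109 + 1.35×397 = 472.36 + 509.77 + 331.36 + 535.95 = 1849.44
ΣP(Jan 2015)·Q(Feb 2015) = 13.05×28 + 23.03×19 + 3.82×109 + 1.36×397 = 365.4 + 437.57 + 416.38 + 539.92 = 1759.27
Index = 1849.44 / 1759.27 × 100 = 105.1254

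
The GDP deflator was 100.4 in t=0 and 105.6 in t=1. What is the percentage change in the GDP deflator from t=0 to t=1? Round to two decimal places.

Change = (105.6 − 100.4) / 100.4 × 100
       = 5.2 / 100.4 × 100 = 5.1793%

5.18%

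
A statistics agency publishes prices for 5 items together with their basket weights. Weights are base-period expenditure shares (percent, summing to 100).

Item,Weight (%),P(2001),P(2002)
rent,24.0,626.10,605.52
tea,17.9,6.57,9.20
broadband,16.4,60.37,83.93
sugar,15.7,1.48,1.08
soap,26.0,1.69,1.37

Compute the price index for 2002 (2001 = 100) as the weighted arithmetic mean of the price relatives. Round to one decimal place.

rent: 24.0 × (605.52/626.10) = 24.0 × 0.967130 = 23.2111
tea: 17.9 × (9.20/6.57) = 17.9 × 1.400304 = 25.0654
broadband: 16.4 × (83.93/60.37) = 16.4 × 1.390260 = 22.8003
sugar: 15.7 × (1.08/1.48) = 15.7 × 0.729730 = 11.4568
soap: 26.0 × (1.37/1.69) = 26.0 × 0.810651 = 21.0769
Index = Σ wᵢ·(p₁ᵢ/p₀ᵢ) = 23.2111 + 25.0654 + 22.8003 + 11.4568 + 21.0769 = 103.6105

103.6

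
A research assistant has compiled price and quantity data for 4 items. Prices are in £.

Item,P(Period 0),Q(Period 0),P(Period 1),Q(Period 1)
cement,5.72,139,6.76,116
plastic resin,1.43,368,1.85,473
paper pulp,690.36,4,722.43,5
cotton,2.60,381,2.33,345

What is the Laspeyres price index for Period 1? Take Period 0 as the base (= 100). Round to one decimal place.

106.4

Laspeyres price index uses base-period quantities as weights.
ΣP(Period 1)·Q(Period 0) = 6.76×139 + 1.85×368 + 722.43×4 + 2.33×381 = 939.64 + 680.8 + 2889.72 + 887.73 = 5397.89
ΣP(Period 0)·Q(Period 0) = 5.72×139 + 1.43×368 + 690.36×4 + 2.60×381 = 795.08 + 526.24 + 2761.44 + 990.6 = 5073.36
Index = 5397.89 / 5073.36 × 100 = 106.3967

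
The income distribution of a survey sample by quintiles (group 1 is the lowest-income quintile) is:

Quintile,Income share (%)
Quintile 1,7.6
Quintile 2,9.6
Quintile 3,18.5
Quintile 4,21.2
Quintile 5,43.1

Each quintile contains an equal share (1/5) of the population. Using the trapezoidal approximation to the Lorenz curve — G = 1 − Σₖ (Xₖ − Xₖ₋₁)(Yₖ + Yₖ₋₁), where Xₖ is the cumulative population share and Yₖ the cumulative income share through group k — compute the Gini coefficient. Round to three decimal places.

Cumulative income shares Yₖ: 0.0760, 0.1720, 0.3570, 0.5690, 1.0000
Σ (Xₖ−Xₖ₋₁)(Yₖ+Yₖ₋₁) = (1/5)(0.0760+0.0000) + (1/5)(0.1720+0.0760) + (1/5)(0.3570+0.1720) + (1/5)(0.5690+0.3570) + (1/5)(1.0000+0.5690)
  = 0.0152 + 0.0496 + 0.1058 + 0.1852 + 0.3138 = 0.6696
G = 1 − 0.6696 = 0.3304

0.330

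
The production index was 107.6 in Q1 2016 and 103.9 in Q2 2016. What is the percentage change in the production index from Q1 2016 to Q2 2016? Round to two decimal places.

Change = (103.9 − 107.6) / 107.6 × 100
       = -3.7 / 107.6 × 100 = -3.4387%

-3.44%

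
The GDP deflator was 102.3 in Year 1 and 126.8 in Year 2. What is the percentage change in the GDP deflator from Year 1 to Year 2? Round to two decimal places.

Change = (126.8 − 102.3) / 102.3 × 100
       = 24.5 / 102.3 × 100 = 23.9492%

23.95%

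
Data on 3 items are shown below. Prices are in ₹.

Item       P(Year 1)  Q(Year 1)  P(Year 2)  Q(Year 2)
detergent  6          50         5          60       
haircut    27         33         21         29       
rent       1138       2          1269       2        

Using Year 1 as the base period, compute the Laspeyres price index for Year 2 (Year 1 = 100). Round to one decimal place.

Laspeyres price index uses base-period quantities as weights.
ΣP(Year 2)·Q(Year 1) = 5×50 + 21×33 + 1269×2 = 250 + 693 + 2538 = 3481
ΣP(Year 1)·Q(Year 1) = 6×50 + 27×33 + 1138×2 = 300 + 891 + 2276 = 3467
Index = 3481 / 3467 × 100 = 100.4038

100.4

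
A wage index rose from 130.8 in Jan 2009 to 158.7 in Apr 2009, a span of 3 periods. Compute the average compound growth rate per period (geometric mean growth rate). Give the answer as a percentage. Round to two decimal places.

6.66%

Growth factor = (158.7/130.8)^(1/3) = (1.213303)^(1/3) = 1.066571
Growth rate = 1.066571 − 1 = 0.066571 = 6.6571%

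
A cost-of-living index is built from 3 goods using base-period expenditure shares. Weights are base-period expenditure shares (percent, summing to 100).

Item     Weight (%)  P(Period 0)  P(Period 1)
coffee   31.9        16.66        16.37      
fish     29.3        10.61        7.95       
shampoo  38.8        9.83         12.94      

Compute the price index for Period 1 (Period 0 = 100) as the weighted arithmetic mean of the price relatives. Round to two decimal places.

coffee: 31.9 × (16.37/16.66) = 31.9 × 0.982593 = 31.3447
fish: 29.3 × (7.95/10.61) = 29.3 × 0.749293 = 21.9543
shampoo: 38.8 × (12.94/9.83) = 38.8 × 1.316378 = 51.0755
Index = Σ wᵢ·(p₁ᵢ/p₀ᵢ) = 31.3447 + 21.9543 + 51.0755 = 104.3745

104.37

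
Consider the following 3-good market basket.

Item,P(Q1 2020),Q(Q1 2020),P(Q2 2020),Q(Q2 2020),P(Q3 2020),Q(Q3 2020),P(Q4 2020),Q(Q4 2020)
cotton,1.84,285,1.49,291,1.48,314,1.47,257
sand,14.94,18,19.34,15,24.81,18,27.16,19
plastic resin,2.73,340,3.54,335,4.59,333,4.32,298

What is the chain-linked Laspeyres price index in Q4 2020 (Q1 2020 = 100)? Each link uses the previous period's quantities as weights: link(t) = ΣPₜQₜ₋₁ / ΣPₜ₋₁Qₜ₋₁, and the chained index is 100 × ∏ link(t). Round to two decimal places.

137.78

Link Q1 2020→Q2 2020:
ΣP(Q2 2020)Q(Q1 2020) = 1.49×285 + 19.34×18 + 3.54×340 = 424.65 + 348.12 + 1203.6 = 1976.37
ΣP(Q1 2020)Q(Q1 2020) = 1.84×285 + 14.94×18 + 2.73×340 = 524.4 + 268.92 + 928.2 = 1721.52
link = 1976.37/1721.52 = 1.148038
Link Q2 2020→Q3 2020:
ΣP(Q3 2020)Q(Q2 2020) = 1.48×291 + 24.81×15 + 4.59×335 = 430.68 + 372.15 + 1537.65 = 2340.48
ΣP(Q2 2020)Q(Q2 2020) = 1.49×291 + 19.34×15 + 3.54×335 = 433.59 + 290.1 + 1185.9 = 1909.59
link = 2340.48/1909.59 = 1.225645
Link Q3 2020→Q4 2020:
ΣP(Q4 2020)Q(Q3 2020) = 1.47×314 + 27.16×18 + 4.32×333 = 461.58 + 488.88 + 1438.56 = 2389.02
ΣP(Q3 2020)Q(Q3 2020) = 1.48×314 + 24.81×18 + 4.59×333 = 464.72 + 446.58 + 1528.47 = 2439.77
link = 2389.02/2439.77 = 0.979199
Chained index = 100 × 1.148038 × 1.225645 × 0.979199 = 137.7818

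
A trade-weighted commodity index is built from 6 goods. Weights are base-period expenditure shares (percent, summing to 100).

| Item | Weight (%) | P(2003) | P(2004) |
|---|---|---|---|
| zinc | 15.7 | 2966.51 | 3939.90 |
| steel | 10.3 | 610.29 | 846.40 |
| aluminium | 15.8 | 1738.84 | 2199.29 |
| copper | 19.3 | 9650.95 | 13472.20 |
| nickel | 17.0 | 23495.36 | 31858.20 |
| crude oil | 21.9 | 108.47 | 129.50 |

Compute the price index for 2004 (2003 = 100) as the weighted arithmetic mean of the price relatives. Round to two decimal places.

131.26

zinc: 15.7 × (3939.90/2966.51) = 15.7 × 1.328126 = 20.8516
steel: 10.3 × (846.40/610.29) = 10.3 × 1.386882 = 14.2849
aluminium: 15.8 × (2199.29/1738.84) = 15.8 × 1.264803 = 19.9839
copper: 19.3 × (13472.20/9650.95) = 19.3 × 1.395945 = 26.9417
nickel: 17.0 × (31858.20/23495.36) = 17.0 × 1.355936 = 23.0509
crude oil: 21.9 × (129.50/108.47) = 21.9 × 1.193878 = 26.1459
Index = Σ wᵢ·(p₁ᵢ/p₀ᵢ) = 20.8516 + 14.2849 + 19.9839 + 26.9417 + 23.0509 + 26.1459 = 131.2589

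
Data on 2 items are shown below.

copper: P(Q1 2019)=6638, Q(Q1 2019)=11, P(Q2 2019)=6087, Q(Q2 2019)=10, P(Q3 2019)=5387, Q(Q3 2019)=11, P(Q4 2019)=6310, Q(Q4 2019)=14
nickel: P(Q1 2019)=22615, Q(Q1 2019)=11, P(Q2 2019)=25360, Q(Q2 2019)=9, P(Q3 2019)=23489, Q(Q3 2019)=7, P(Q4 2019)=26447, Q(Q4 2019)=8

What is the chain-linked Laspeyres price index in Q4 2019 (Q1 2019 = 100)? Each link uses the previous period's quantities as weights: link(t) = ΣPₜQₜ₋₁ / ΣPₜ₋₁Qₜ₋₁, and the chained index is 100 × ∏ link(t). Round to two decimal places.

Link Q1 2019→Q2 2019:
ΣP(Q2 2019)Q(Q1 2019) = 6087×11 + 25360×11 = 66957 + 278960 = 345917
ΣP(Q1 2019)Q(Q1 2019) = 6638×11 + 22615×11 = 73018 + 248765 = 321783
link = 345917/321783 = 1.075001
Link Q2 2019→Q3 2019:
ΣP(Q3 2019)Q(Q2 2019) = 5387×10 + 23489×9 = 53870 + 211401 = 265271
ΣP(Q2 2019)Q(Q2 2019) = 6087×10 + 25360×9 = 60870 + 228240 = 289110
link = 265271/289110 = 0.917543
Link Q3 2019→Q4 2019:
ΣP(Q4 2019)Q(Q3 2019) = 6310×11 + 26447×7 = 69410 + 185129 = 254539
ΣP(Q3 2019)Q(Q3 2019) = 5387×11 + 23489×7 = 59257 + 164423 = 223680
link = 254539/223680 = 1.137960
Chained index = 100 × 1.075001 × 0.917543 × 1.137960 = 112.2439

112.24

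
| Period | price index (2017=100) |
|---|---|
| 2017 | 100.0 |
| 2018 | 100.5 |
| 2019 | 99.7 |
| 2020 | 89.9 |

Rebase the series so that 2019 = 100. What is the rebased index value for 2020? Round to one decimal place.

Rebased(2020) = 89.9 / 99.7 × 100 = 90.1705

90.2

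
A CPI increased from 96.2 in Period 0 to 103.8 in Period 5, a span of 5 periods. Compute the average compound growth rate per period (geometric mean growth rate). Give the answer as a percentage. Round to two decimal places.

1.53%

Growth factor = (103.8/96.2)^(1/5) = (1.079002)^(1/5) = 1.015324
Growth rate = 1.015324 − 1 = 0.015324 = 1.5324%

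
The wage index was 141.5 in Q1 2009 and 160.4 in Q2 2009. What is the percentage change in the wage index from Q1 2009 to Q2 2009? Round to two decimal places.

13.36%

Change = (160.4 − 141.5) / 141.5 × 100
       = 18.9 / 141.5 × 100 = 13.3569%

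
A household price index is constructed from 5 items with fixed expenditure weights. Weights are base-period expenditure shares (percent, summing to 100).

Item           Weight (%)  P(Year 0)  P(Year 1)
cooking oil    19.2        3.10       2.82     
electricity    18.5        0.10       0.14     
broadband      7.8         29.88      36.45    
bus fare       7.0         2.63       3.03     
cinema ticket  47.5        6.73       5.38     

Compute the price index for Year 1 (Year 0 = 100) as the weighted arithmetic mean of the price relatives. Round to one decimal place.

98.9

cooking oil: 19.2 × (2.82/3.10) = 19.2 × 0.909677 = 17.4658
electricity: 18.5 × (0.14/0.10) = 18.5 × 1.400000 = 25.9000
broadband: 7.8 × (36.45/29.88) = 7.8 × 1.219880 = 9.5151
bus fare: 7.0 × (3.03/2.63) = 7.0 × 1.152091 = 8.0646
cinema ticket: 47.5 × (5.38/6.73) = 47.5 × 0.799406 = 37.9718
Index = Σ wᵢ·(p₁ᵢ/p₀ᵢ) = 17.4658 + 25.9000 + 9.5151 + 8.0646 + 37.9718 = 98.9173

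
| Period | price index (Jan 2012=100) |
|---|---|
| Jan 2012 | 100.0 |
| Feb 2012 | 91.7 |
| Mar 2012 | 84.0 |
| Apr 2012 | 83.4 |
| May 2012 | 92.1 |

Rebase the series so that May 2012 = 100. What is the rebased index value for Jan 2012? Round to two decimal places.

108.58

Rebased(Jan 2012) = 100.0 / 92.1 × 100 = 108.5776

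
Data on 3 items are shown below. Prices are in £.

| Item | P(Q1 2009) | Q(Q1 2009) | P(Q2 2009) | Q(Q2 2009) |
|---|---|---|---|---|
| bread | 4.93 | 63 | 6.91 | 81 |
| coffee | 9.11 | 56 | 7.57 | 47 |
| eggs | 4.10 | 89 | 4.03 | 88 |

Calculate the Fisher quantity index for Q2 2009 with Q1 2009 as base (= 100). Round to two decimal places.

102.24

Laspeyres component (base-period weights):
ΣP(Q1 2009)Q(Q2 2009) = 4.93×81 + 9.11×47 + 4.10×88 = 399.33 + 428.17 + 360.8 = 1188.3
ΣP(Q1 2009)Q(Q1 2009) = 4.93×63 + 9.11×56 + 4.10×89 = 310.59 + 510.16 + 364.9 = 1185.65
L = 1188.3 / 1185.65 × 100 = 100.2235
Paasche component (current-period weights):
ΣP(Q2 2009)Q(Q2 2009) = 6.91×81 + 7.57×47 + 4.03×88 = 559.71 + 355.79 + 354.64 = 1270.14
ΣP(Q2 2009)Q(Q1 2009) = 6.91×63 + 7.57×56 + 4.03×89 = 435.33 + 423.92 + 358.67 = 1217.92
P = 1270.14 / 1217.92 × 100 = 104.2876
Fisher = √(L × P) = √(100.2235 × 104.2876) = 102.2354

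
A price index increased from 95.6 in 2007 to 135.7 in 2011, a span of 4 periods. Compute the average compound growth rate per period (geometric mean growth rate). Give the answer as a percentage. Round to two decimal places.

Growth factor = (135.7/95.6)^(1/4) = (1.419456)^(1/4) = 1.091517
Growth rate = 1.091517 − 1 = 0.091517 = 9.1517%

9.15%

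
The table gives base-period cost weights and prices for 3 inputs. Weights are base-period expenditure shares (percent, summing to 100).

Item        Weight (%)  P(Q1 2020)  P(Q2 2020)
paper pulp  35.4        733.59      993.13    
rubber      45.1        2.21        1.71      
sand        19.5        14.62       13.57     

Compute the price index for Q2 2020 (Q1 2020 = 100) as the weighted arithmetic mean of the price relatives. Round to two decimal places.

100.92

paper pulp: 35.4 × (993.13/733.59) = 35.4 × 1.353794 = 47.9243
rubber: 45.1 × (1.71/2.21) = 45.1 × 0.773756 = 34.8964
sand: 19.5 × (13.57/14.62) = 19.5 × 0.928181 = 18.0995
Index = Σ wᵢ·(p₁ᵢ/p₀ᵢ) = 47.9243 + 34.8964 + 18.0995 = 100.9202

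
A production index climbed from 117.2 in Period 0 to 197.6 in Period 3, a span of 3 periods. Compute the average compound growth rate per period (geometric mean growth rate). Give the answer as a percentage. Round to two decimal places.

Growth factor = (197.6/117.2)^(1/3) = (1.686007)^(1/3) = 1.190200
Growth rate = 1.190200 − 1 = 0.190200 = 19.0200%

19.02%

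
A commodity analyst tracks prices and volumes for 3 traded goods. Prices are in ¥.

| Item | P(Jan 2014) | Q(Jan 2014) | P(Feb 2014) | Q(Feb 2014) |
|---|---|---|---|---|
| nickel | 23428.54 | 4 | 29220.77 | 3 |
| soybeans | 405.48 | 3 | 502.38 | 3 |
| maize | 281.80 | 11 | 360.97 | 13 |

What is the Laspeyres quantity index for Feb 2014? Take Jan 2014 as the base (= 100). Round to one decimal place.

Laspeyres quantity index uses base-period prices as weights.
ΣP(Jan 2014)·Q(Feb 2014) = 23428.54×3 + 405.48×3 + 281.80×13 = 70285.62 + 1216.44 + 3663.4 = 75165.46
ΣP(Jan 2014)·Q(Jan 2014) = 23428.54×4 + 405.48×3 + 281.80×11 = 93714.16 + 1216.44 + 3099.8 = 98030.4
Index = 75165.46 / 98030.4 × 100 = 76.6757

76.7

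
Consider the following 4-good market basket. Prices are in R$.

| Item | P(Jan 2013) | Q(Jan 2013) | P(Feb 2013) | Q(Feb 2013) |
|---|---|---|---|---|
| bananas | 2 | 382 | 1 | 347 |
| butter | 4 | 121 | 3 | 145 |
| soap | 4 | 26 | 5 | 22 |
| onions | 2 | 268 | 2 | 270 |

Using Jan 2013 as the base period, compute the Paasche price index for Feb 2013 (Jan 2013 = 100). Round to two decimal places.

Paasche price index uses current-period quantities as weights.
ΣP(Feb 2013)·Q(Feb 2013) = 1×347 + 3×145 + 5×22 + 2×270 = 347 + 435 + 110 + 540 = 1432
ΣP(Jan 2013)·Q(Feb 2013) = 2×347 + 4×145 + 4×22 + 2×270 = 694 + 580 + 88 + 540 = 1902
Index = 1432 / 1902 × 100 = 75.2892

75.29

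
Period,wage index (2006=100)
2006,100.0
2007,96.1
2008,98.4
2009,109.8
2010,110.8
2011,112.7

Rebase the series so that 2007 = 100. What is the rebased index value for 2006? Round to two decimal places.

104.06

Rebased(2006) = 100.0 / 96.1 × 100 = 104.0583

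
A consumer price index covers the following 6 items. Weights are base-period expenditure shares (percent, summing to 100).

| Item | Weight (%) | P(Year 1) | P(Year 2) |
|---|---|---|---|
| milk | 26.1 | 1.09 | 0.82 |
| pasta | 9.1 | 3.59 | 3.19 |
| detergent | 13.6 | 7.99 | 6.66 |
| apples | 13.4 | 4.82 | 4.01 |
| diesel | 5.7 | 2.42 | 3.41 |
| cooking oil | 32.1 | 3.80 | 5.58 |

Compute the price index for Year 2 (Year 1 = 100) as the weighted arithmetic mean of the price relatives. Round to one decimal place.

milk: 26.1 × (0.82/1.09) = 26.1 × 0.752294 = 19.6349
pasta: 9.1 × (3.19/3.59) = 9.1 × 0.888579 = 8.0861
detergent: 13.6 × (6.66/7.99) = 13.6 × 0.833542 = 11.3362
apples: 13.4 × (4.01/4.82) = 13.4 × 0.831950 = 11.1481
diesel: 5.7 × (3.41/2.42) = 5.7 × 1.409091 = 8.0318
cooking oil: 32.1 × (5.58/3.80) = 32.1 × 1.468421 = 47.1363
Index = Σ wᵢ·(p₁ᵢ/p₀ᵢ) = 19.6349 + 8.0861 + 11.3362 + 11.1481 + 8.0318 + 47.1363 = 105.3734

105.4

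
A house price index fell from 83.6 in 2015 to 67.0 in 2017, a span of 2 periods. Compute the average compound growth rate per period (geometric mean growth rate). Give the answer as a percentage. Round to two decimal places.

-10.48%

Growth factor = (67.0/83.6)^(1/2) = (0.801435)^(1/2) = 0.895229
Growth rate = 0.895229 − 1 = -0.104771 = -10.4771%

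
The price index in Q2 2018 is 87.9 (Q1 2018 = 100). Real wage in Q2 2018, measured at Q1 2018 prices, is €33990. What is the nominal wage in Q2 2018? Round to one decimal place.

Nominal = Real × (Index/100) = 33990 × (87.9/100)
        = 33990 × 0.879 = 29877.2100

29877.2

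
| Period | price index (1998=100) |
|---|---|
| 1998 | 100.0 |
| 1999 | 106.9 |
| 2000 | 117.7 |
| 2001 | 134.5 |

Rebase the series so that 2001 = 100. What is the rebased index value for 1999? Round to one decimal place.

79.5

Rebased(1999) = 106.9 / 134.5 × 100 = 79.4796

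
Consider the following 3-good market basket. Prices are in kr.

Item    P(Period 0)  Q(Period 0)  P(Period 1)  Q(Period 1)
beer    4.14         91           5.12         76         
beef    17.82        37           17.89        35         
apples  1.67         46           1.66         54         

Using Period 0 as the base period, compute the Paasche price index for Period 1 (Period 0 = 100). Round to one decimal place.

Paasche price index uses current-period quantities as weights.
ΣP(Period 1)·Q(Period 1) = 5.12×76 + 17.89×35 + 1.66×54 = 389.12 + 626.15 + 89.64 = 1104.91
ΣP(Period 0)·Q(Period 1) = 4.14×76 + 17.82×35 + 1.67×54 = 314.64 + 623.7 + 90.18 = 1028.52
Index = 1104.91 / 1028.52 × 100 = 107.4272

107.4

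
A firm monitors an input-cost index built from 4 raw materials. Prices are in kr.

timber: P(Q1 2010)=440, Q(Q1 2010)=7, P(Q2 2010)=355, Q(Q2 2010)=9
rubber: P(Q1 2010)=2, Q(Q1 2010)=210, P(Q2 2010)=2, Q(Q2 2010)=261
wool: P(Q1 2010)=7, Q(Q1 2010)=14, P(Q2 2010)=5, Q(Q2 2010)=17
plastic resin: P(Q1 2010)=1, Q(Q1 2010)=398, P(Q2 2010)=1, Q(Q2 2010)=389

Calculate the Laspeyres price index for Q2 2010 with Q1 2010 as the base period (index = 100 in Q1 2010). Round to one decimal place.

84.4

Laspeyres price index uses base-period quantities as weights.
ΣP(Q2 2010)·Q(Q1 2010) = 355×7 + 2×210 + 5×14 + 1×398 = 2485 + 420 + 70 + 398 = 3373
ΣP(Q1 2010)·Q(Q1 2010) = 440×7 + 2×210 + 7×14 + 1×398 = 3080 + 420 + 98 + 398 = 3996
Index = 3373 / 3996 × 100 = 84.4094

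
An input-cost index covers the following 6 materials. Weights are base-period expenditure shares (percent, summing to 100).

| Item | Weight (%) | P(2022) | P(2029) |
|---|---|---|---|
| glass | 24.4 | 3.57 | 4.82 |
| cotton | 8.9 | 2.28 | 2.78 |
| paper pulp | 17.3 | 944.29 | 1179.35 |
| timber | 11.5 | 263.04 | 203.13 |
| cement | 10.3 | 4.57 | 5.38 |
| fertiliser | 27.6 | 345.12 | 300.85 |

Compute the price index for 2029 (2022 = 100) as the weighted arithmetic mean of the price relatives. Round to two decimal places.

glass: 24.4 × (4.82/3.57) = 24.4 × 1.350140 = 32.9434
cotton: 8.9 × (2.78/2.28) = 8.9 × 1.219298 = 10.8518
paper pulp: 17.3 × (1179.35/944.29) = 17.3 × 1.248928 = 21.6065
timber: 11.5 × (203.13/263.04) = 11.5 × 0.772240 = 8.8808
cement: 10.3 × (5.38/4.57) = 10.3 × 1.177243 = 12.1256
fertiliser: 27.6 × (300.85/345.12) = 27.6 × 0.871726 = 24.0596
Index = Σ wᵢ·(p₁ᵢ/p₀ᵢ) = 32.9434 + 10.8518 + 21.6065 + 8.8808 + 12.1256 + 24.0596 = 110.4676

110.47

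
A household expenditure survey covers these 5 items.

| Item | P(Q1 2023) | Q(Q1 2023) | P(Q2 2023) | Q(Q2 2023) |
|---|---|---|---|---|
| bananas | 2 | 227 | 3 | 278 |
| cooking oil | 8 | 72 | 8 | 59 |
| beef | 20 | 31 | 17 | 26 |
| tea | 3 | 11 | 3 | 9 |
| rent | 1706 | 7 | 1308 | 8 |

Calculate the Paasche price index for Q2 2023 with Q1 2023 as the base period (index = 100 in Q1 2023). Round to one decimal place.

80.4

Paasche price index uses current-period quantities as weights.
ΣP(Q2 2023)·Q(Q2 2023) = 3×278 + 8×59 + 17×26 + 3×9 + 1308×8 = 834 + 472 + 442 + 27 + 10464 = 12239
ΣP(Q1 2023)·Q(Q2 2023) = 2×278 + 8×59 + 20×26 + 3×9 + 1706×8 = 556 + 472 + 520 + 27 + 13648 = 15223
Index = 12239 / 15223 × 100 = 80.3981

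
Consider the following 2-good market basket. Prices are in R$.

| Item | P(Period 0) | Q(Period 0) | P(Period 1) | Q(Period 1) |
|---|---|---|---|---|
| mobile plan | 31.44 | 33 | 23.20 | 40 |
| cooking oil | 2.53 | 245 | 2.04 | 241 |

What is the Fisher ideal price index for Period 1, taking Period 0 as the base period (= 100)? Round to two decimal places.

76.19

Laspeyres component (base-period weights):
ΣP(Period 1)Q(Period 0) = 23.20×33 + 2.04×245 = 765.6 + 499.8 = 1265.4
ΣP(Period 0)Q(Period 0) = 31.44×33 + 2.53×245 = 1037.52 + 619.85 = 1657.37
L = 1265.4 / 1657.37 × 100 = 76.3499
Paasche component (current-period weights):
ΣP(Period 1)Q(Period 1) = 23.20×40 + 2.04×241 = 928 + 491.64 = 1419.64
ΣP(Period 0)Q(Period 1) = 31.44×40 + 2.53×241 = 1257.6 + 609.73 = 1867.33
P = 1419.64 / 1867.33 × 100 = 76.0251
Fisher = √(L × P) = √(76.3499 × 76.0251) = 76.1873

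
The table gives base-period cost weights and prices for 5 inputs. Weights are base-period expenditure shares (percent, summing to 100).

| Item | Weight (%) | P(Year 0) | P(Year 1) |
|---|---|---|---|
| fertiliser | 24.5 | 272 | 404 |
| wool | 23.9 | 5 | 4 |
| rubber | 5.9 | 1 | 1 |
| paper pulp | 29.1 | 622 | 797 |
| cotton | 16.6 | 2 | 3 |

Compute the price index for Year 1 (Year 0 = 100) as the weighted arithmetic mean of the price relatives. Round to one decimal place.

123.6

fertiliser: 24.5 × (404/272) = 24.5 × 1.485294 = 36.3897
wool: 23.9 × (4/5) = 23.9 × 0.800000 = 19.1200
rubber: 5.9 × (1/1) = 5.9 × 1.000000 = 5.9000
paper pulp: 29.1 × (797/622) = 29.1 × 1.281350 = 37.2873
cotton: 16.6 × (3/2) = 16.6 × 1.500000 = 24.9000
Index = Σ wᵢ·(p₁ᵢ/p₀ᵢ) = 36.3897 + 19.1200 + 5.9000 + 37.2873 + 24.9000 = 123.5970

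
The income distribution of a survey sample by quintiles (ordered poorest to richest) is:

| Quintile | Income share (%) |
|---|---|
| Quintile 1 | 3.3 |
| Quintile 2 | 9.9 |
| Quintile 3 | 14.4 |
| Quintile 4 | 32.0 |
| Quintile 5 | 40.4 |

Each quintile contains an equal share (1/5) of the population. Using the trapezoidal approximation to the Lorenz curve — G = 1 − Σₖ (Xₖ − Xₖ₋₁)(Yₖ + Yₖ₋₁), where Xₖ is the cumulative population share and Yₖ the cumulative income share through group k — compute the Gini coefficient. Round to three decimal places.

Cumulative income shares Yₖ: 0.0330, 0.1320, 0.2760, 0.5960, 1.0000
Σ (Xₖ−Xₖ₋₁)(Yₖ+Yₖ₋₁) = (1/5)(0.0330+0.0000) + (1/5)(0.1320+0.0330) + (1/5)(0.2760+0.1320) + (1/5)(0.5960+0.2760) + (1/5)(1.0000+0.5960)
  = 0.0066 + 0.0330 + 0.0816 + 0.1744 + 0.3192 = 0.6148
G = 1 − 0.6148 = 0.3852

0.385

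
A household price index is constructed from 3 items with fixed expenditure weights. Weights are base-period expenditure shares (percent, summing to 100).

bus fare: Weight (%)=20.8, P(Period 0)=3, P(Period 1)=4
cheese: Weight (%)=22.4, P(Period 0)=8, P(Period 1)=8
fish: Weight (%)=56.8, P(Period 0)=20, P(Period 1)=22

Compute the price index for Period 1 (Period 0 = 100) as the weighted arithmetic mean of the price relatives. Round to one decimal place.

bus fare: 20.8 × (4/3) = 20.8 × 1.333333 = 27.7333
cheese: 22.4 × (8/8) = 22.4 × 1.000000 = 22.4000
fish: 56.8 × (22/20) = 56.8 × 1.100000 = 62.4800
Index = Σ wᵢ·(p₁ᵢ/p₀ᵢ) = 27.7333 + 22.4000 + 62.4800 = 112.6133

112.6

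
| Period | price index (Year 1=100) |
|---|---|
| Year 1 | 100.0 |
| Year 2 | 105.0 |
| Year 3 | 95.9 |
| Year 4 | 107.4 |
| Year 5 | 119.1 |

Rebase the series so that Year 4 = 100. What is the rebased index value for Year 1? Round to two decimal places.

93.11

Rebased(Year 1) = 100.0 / 107.4 × 100 = 93.1099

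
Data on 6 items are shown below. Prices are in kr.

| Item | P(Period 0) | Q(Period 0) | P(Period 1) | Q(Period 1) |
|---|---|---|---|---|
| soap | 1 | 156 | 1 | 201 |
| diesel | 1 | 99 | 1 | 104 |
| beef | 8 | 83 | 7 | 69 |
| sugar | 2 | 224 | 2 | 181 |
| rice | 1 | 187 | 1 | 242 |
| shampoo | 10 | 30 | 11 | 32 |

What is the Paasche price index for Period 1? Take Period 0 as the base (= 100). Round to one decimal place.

Paasche price index uses current-period quantities as weights.
ΣP(Period 1)·Q(Period 1) = 1×201 + 1×104 + 7×69 + 2×181 + 1×242 + 11×32 = 201 + 104 + 483 + 362 + 242 + 352 = 1744
ΣP(Period 0)·Q(Period 1) = 1×201 + 1×104 + 8×69 + 2×181 + 1×242 + 10×32 = 201 + 104 + 552 + 362 + 242 + 320 = 1781
Index = 1744 / 1781 × 100 = 97.9225

97.9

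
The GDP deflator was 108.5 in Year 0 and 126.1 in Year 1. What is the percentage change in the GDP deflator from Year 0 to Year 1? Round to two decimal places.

Change = (126.1 − 108.5) / 108.5 × 100
       = 17.6 / 108.5 × 100 = 16.2212%

16.22%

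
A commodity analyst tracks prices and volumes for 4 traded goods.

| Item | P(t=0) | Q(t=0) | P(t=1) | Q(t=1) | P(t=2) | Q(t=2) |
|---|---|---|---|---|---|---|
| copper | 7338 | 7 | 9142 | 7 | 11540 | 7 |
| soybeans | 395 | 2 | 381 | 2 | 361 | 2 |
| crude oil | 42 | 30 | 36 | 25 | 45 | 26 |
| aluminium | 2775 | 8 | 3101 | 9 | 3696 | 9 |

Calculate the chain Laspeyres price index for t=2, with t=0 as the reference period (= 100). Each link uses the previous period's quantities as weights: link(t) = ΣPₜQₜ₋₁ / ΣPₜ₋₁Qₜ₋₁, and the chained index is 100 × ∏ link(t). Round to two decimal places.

148.48

Link t=0→t=1:
ΣP(t=1)Q(t=0) = 9142×7 + 381×2 + 36×30 + 3101×8 = 63994 + 762 + 1080 + 24808 = 90644
ΣP(t=0)Q(t=0) = 7338×7 + 395×2 + 42×30 + 2775×8 = 51366 + 790 + 1260 + 22200 = 75616
link = 90644/75616 = 1.198741
Link t=1→t=2:
ΣP(t=2)Q(t=1) = 11540×7 + 361×2 + 45×25 + 3696×9 = 80780 + 722 + 1125 + 33264 = 115891
ΣP(t=1)Q(t=1) = 9142×7 + 381×2 + 36×25 + 3101×9 = 63994 + 762 + 900 + 27909 = 93565
link = 115891/93565 = 1.238615
Chained index = 100 × 1.198741 × 1.238615 = 148.4778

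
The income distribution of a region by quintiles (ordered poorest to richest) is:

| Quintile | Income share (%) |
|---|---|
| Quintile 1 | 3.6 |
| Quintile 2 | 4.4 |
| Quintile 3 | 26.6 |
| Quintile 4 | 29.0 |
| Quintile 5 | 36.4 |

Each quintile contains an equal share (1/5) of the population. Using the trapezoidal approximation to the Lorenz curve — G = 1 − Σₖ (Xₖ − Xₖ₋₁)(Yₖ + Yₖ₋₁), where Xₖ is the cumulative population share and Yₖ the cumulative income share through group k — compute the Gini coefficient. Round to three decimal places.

Cumulative income shares Yₖ: 0.0360, 0.0800, 0.3460, 0.6360, 1.0000
Σ (Xₖ−Xₖ₋₁)(Yₖ+Yₖ₋₁) = (1/5)(0.0360+0.0000) + (1/5)(0.0800+0.0360) + (1/5)(0.3460+0.0800) + (1/5)(0.6360+0.3460) + (1/5)(1.0000+0.6360)
  = 0.0072 + 0.0232 + 0.0852 + 0.1964 + 0.3272 = 0.6392
G = 1 − 0.6392 = 0.3608

0.361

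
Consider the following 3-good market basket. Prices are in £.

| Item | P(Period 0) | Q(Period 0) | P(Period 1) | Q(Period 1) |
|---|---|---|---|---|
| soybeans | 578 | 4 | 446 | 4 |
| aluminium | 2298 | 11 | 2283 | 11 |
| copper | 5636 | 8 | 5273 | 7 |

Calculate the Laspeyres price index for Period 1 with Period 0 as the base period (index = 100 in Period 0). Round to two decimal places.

95.05

Laspeyres price index uses base-period quantities as weights.
ΣP(Period 1)·Q(Period 0) = 446×4 + 2283×11 + 5273×8 = 1784 + 25113 + 42184 = 69081
ΣP(Period 0)·Q(Period 0) = 578×4 + 2298×11 + 5636×8 = 2312 + 25278 + 45088 = 72678
Index = 69081 / 72678 × 100 = 95.0508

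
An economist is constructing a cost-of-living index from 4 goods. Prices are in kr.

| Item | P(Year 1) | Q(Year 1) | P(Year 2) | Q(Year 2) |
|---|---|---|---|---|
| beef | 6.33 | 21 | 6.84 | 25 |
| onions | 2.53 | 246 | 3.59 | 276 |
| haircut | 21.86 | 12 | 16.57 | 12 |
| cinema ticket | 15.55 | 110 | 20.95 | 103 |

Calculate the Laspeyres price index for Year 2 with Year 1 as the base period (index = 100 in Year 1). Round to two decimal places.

Laspeyres price index uses base-period quantities as weights.
ΣP(Year 2)·Q(Year 1) = 6.84×21 + 3.59×246 + 16.57×12 + 20.95×110 = 143.64 + 883.14 + 198.84 + 2304.5 = 3530.12
ΣP(Year 1)·Q(Year 1) = 6.33×21 + 2.53×246 + 21.86×12 + 15.55×110 = 132.93 + 622.38 + 262.32 + 1710.5 = 2728.13
Index = 3530.12 / 2728.13 × 100 = 129.3971

129.40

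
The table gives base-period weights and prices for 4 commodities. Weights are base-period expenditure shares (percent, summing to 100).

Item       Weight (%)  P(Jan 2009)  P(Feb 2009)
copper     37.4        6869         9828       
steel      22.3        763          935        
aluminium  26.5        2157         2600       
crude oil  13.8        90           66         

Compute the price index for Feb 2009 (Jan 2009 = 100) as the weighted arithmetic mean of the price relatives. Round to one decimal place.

copper: 37.4 × (9828/6869) = 37.4 × 1.430776 = 53.5110
steel: 22.3 × (935/763) = 22.3 × 1.225426 = 27.3270
aluminium: 26.5 × (2600/2157) = 26.5 × 1.205378 = 31.9425
crude oil: 13.8 × (66/90) = 13.8 × 0.733333 = 10.1200
Index = Σ wᵢ·(p₁ᵢ/p₀ᵢ) = 53.5110 + 27.3270 + 31.9425 + 10.1200 = 122.9005

122.9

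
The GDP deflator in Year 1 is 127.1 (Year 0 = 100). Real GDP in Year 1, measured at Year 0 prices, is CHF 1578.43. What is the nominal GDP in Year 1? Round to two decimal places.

2006.18

Nominal = Real × (Index/100) = 1578.43 × (127.1/100)
        = 1578.43 × 1.271 = 2006.1845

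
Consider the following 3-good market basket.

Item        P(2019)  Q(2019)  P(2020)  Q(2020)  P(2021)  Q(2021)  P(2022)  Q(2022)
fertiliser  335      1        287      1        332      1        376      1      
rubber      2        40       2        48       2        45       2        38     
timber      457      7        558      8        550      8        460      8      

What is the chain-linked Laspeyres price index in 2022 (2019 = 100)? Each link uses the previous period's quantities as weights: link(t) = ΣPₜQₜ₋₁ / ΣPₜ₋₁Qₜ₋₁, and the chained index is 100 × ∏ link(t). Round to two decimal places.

Link 2019→2020:
ΣP(2020)Q(2019) = 287×1 + 2×40 + 558×7 = 287 + 80 + 3906 = 4273
ΣP(2019)Q(2019) = 335×1 + 2×40 + 457×7 = 335 + 80 + 3199 = 3614
link = 4273/3614 = 1.182346
Link 2020→2021:
ΣP(2021)Q(2020) = 332×1 + 2×48 + 550×8 = 332 + 96 + 4400 = 4828
ΣP(2020)Q(2020) = 287×1 + 2×48 + 558×8 = 287 + 96 + 4464 = 4847
link = 4828/4847 = 0.996080
Link 2021→2022:
ΣP(2022)Q(2021) = 376×1 + 2×45 + 460×8 = 376 + 90 + 3680 = 4146
ΣP(2021)Q(2021) = 332×1 + 2×45 + 550×8 = 332 + 90 + 4400 = 4822
link = 4146/4822 = 0.859809
Chained index = 100 × 1.182346 × 0.996080 × 0.859809 = 101.2607

101.26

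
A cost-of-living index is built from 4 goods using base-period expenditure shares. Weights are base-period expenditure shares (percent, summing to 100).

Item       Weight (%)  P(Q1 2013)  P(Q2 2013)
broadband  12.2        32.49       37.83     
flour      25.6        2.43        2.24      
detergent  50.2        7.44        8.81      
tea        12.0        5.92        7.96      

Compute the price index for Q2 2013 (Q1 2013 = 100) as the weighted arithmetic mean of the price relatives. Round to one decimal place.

113.4

broadband: 12.2 × (37.83/32.49) = 12.2 × 1.164358 = 14.2052
flour: 25.6 × (2.24/2.43) = 25.6 × 0.921811 = 23.5984
detergent: 50.2 × (8.81/7.44) = 50.2 × 1.184140 = 59.4438
tea: 12.0 × (7.96/5.92) = 12.0 × 1.344595 = 16.1351
Index = Σ wᵢ·(p₁ᵢ/p₀ᵢ) = 14.2052 + 23.5984 + 59.4438 + 16.1351 = 113.3825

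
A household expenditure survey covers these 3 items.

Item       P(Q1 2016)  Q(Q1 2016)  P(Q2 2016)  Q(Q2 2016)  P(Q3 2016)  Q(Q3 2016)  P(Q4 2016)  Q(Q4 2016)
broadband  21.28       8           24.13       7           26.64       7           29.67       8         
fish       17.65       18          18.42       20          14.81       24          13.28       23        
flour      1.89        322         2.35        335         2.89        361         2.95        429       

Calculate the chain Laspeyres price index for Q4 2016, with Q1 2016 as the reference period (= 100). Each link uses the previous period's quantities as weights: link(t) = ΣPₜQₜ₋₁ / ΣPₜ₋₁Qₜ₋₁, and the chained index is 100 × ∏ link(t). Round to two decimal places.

Link Q1 2016→Q2 2016:
ΣP(Q2 2016)Q(Q1 2016) = 24.13×8 + 18.42×18 + 2.35×322 = 193.04 + 331.56 + 756.7 = 1281.3
ΣP(Q1 2016)Q(Q1 2016) = 21.28×8 + 17.65×18 + 1.89×322 = 170.24 + 317.7 + 608.58 = 1096.52
link = 1281.3/1096.52 = 1.168515
Link Q2 2016→Q3 2016:
ΣP(Q3 2016)Q(Q2 2016) = 26.64×7 + 14.81×20 + 2.89×335 = 186.48 + 296.2 + 968.15 = 1450.83
ΣP(Q2 2016)Q(Q2 2016) = 24.13×7 + 18.42×20 + 2.35×335 = 168.91 + 368.4 + 787.25 = 1324.56
link = 1450.83/1324.56 = 1.095330
Link Q3 2016→Q4 2016:
ΣP(Q4 2016)Q(Q3 2016) = 29.67×7 + 13.28×24 + 2.95×361 = 207.69 + 318.72 + 1064.95 = 1591.36
ΣP(Q3 2016)Q(Q3 2016) = 26.64×7 + 14.81×24 + 2.89×361 = 186.48 + 355.44 + 1043.29 = 1585.21
link = 1591.36/1585.21 = 1.003880
Chained index = 100 × 1.168515 × 1.095330 × 1.003880 = 128.4875

128.49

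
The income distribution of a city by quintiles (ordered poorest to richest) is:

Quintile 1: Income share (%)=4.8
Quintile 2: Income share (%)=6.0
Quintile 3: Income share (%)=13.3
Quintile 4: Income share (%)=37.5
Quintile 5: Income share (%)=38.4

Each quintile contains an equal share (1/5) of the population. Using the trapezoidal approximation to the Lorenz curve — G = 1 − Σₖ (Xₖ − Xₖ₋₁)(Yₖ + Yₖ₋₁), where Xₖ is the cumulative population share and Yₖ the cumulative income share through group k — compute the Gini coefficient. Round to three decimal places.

Cumulative income shares Yₖ: 0.0480, 0.1080, 0.2410, 0.6160, 1.0000
Σ (Xₖ−Xₖ₋₁)(Yₖ+Yₖ₋₁) = (1/5)(0.0480+0.0000) + (1/5)(0.1080+0.0480) + (1/5)(0.2410+0.1080) + (1/5)(0.6160+0.2410) + (1/5)(1.0000+0.6160)
  = 0.0096 + 0.0312 + 0.0698 + 0.1714 + 0.3232 = 0.6052
G = 1 − 0.6052 = 0.3948

0.395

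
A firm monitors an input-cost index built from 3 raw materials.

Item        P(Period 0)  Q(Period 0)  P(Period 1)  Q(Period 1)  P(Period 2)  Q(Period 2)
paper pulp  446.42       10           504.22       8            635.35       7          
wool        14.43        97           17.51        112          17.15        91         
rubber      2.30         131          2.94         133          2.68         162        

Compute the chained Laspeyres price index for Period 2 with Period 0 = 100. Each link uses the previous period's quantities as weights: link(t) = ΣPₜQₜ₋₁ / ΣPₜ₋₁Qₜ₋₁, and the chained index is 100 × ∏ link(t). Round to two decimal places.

133.21

Link Period 0→Period 1:
ΣP(Period 1)Q(Period 0) = 504.22×10 + 17.51×97 + 2.94×131 = 5042.2 + 1698.47 + 385.14 = 7125.81
ΣP(Period 0)Q(Period 0) = 446.42×10 + 14.43×97 + 2.30×131 = 4464.2 + 1399.71 + 301.3 = 6165.21
link = 7125.81/6165.21 = 1.155810
Link Period 1→Period 2:
ΣP(Period 2)Q(Period 1) = 635.35×8 + 17.15×112 + 2.68×133 = 5082.8 + 1920.8 + 356.44 = 7360.04
ΣP(Period 1)Q(Period 1) = 504.22×8 + 17.51×112 + 2.94×133 = 4033.76 + 1961.12 + 391.02 = 6385.9
link = 7360.04/6385.9 = 1.152545
Chained index = 100 × 1.155810 × 1.152545 = 133.2123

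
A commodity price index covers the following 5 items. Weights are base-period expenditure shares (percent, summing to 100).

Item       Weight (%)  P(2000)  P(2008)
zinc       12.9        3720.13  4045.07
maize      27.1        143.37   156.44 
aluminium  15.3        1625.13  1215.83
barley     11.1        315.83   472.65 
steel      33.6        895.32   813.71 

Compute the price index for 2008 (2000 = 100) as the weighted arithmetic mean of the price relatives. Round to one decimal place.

102.2

zinc: 12.9 × (4045.07/3720.13) = 12.9 × 1.087346 = 14.0268
maize: 27.1 × (156.44/143.37) = 27.1 × 1.091163 = 29.5705
aluminium: 15.3 × (1215.83/1625.13) = 15.3 × 0.748143 = 11.4466
barley: 11.1 × (472.65/315.83) = 11.1 × 1.496533 = 16.6115
steel: 33.6 × (813.71/895.32) = 33.6 × 0.908848 = 30.5373
Index = Σ wᵢ·(p₁ᵢ/p₀ᵢ) = 14.0268 + 29.5705 + 11.4466 + 16.6115 + 30.5373 = 102.1927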